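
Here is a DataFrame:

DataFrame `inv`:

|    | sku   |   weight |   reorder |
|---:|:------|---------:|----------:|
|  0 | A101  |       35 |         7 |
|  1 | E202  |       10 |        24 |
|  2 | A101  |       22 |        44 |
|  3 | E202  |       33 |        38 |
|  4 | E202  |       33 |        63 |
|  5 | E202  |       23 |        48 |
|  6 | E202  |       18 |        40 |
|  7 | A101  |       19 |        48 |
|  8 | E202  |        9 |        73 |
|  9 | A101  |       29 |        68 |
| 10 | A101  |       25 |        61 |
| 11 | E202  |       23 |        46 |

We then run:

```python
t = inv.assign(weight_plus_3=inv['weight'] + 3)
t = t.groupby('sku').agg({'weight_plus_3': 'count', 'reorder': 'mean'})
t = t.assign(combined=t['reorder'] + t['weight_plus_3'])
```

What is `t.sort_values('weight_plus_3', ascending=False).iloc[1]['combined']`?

50.6

add column weight_plus_3 = inv['weight'] + 3:
     sku  weight  reorder  weight_plus_3
0   A101      35        7             38
1   E202      10       24             13
2   A101      22       44             25
3   E202      33       38             36
4   E202      33       63             36
5   E202      23       48             26
6   E202      18       40             21
7   A101      19       48             22
8   E202       9       73             12
9   A101      29       68             32
10  A101      25       61             28
11  E202      23       46             26
group by sku: count(weight_plus_3), mean(reorder):
      weight_plus_3    reorder
sku                           
A101              5  45.600000
E202              7  47.428571
add column combined = t['reorder'] + t['weight_plus_3']:
      weight_plus_3    reorder   combined
sku                                      
A101              5  45.600000  50.600000
E202              7  47.428571  54.428571
sort by weight_plus_3 descending:
      weight_plus_3    reorder   combined
sku                                      
E202              7  47.428571  54.428571
A101              5  45.600000  50.600000
Then the value at position 1, column 'combined': 50.6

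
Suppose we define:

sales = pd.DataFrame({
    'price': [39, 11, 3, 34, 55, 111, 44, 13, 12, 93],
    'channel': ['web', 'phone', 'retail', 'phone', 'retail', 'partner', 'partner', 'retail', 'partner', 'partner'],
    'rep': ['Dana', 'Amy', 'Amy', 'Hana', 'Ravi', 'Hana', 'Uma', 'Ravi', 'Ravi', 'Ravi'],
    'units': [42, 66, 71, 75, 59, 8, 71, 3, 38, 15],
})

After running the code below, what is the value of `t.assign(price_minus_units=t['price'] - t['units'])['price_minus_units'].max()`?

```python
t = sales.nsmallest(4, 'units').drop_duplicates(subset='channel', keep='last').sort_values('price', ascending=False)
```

take 4 rows with smallest units:
   price  channel   rep  units
7     13   retail  Ravi      3
5    111  partner  Hana      8
9     93  partner  Ravi     15
8     12  partner  Ravi     38
drop duplicate channel (keep=last):
   price  channel   rep  units
7     13   retail  Ravi      3
8     12  partner  Ravi     38
sort by price descending:
   price  channel   rep  units
7     13   retail  Ravi      3
8     12  partner  Ravi     38
add column price_minus_units = t['price'] - t['units']:
   price  channel   rep  units  price_minus_units
7     13   retail  Ravi      3                 10
8     12  partner  Ravi     38                -26
The max of column 'price_minus_units' is 10.

10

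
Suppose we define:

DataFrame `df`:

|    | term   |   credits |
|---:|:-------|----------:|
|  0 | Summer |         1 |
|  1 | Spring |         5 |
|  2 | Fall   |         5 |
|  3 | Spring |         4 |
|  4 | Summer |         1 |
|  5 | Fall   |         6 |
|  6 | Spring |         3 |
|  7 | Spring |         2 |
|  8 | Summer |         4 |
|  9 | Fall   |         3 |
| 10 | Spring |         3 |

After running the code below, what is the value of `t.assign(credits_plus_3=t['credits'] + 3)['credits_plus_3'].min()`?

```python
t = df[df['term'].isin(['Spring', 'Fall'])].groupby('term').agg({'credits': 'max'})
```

filter rows where term in ['Spring', 'Fall']:
      term  credits
1   Spring        5
2     Fall        5
3   Spring        4
5     Fall        6
6   Spring        3
7   Spring        2
9     Fall        3
10  Spring        3
group by term, max of credits:
        credits
term           
Fall          6
Spring        5
add column credits_plus_3 = t['credits'] + 3:
        credits  credits_plus_3
term                           
Fall          6               9
Spring        5               8
Reading off the min of column 'credits_plus_3', we get 8.

8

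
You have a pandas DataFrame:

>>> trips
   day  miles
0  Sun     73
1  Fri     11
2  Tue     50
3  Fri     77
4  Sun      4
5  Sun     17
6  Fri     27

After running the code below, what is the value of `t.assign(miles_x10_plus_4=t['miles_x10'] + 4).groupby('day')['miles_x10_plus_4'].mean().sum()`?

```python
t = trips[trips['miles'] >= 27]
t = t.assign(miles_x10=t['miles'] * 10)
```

1762.0

filter rows where miles >= 27:
   day  miles
0  Sun     73
2  Tue     50
3  Fri     77
6  Fri     27
add column miles_x10 = t['miles'] * 10:
   day  miles  miles_x10
0  Sun     73        730
2  Tue     50        500
3  Fri     77        770
6  Fri     27        270
add column miles_x10_plus_4 = t['miles_x10'] + 4:
   day  miles  miles_x10  miles_x10_plus_4
0  Sun     73        730               734
2  Tue     50        500               504
3  Fri     77        770               774
6  Fri     27        270               274
group by day, mean of miles_x10_plus_4:
day
Fri    524.0
Sun    734.0
Tue    504.0
Name: miles_x10_plus_4, dtype: float64
The sum of the resulting series is 1762.0.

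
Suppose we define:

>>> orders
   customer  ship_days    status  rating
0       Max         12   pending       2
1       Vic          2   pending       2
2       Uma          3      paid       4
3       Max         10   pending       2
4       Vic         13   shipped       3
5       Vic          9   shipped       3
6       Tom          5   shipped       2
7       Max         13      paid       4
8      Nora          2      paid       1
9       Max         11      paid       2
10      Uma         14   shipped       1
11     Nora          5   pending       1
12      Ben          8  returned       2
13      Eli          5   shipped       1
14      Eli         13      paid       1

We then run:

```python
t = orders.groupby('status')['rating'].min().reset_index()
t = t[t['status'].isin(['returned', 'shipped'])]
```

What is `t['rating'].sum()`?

group by status, min of rating:
status
paid        1
pending     1
returned    2
shipped     1
Name: rating, dtype: int64
reset_index():
     status  rating
0      paid       1
1   pending       1
2  returned       2
3   shipped       1
filter rows where status in ['returned', 'shipped']:
     status  rating
2  returned       2
3   shipped       1

3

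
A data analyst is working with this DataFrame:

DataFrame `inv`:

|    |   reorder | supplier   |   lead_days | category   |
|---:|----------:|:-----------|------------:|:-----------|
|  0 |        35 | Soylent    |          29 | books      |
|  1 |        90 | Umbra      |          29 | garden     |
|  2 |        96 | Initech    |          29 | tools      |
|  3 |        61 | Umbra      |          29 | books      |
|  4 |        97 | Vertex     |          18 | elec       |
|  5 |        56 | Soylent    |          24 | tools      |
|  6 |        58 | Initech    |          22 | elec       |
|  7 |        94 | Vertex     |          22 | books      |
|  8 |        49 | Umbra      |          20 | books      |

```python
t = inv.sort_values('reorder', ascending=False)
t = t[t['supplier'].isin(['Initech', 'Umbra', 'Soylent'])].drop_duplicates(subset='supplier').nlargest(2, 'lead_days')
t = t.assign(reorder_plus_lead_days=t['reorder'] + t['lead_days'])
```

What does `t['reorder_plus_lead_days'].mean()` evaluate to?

sort by reorder descending:
   reorder supplier  lead_days category
4       97   Vertex         18     elec
2       96  Initech         29    tools
7       94   Vertex         22    books
1       90    Umbra         29   garden
3       61    Umbra         29    books
6       58  Initech         22     elec
5       56  Soylent         24    tools
8       49    Umbra         20    books
0       35  Soylent         29    books
filter rows where supplier in ['Initech', 'Umbra', 'Soylent']:
   reorder supplier  lead_days category
2       96  Initech         29    tools
1       90    Umbra         29   garden
3       61    Umbra         29    books
6       58  Initech         22     elec
5       56  Soylent         24    tools
8       49    Umbra         20    books
0       35  Soylent         29    books
drop duplicate supplier (keep=first):
   reorder supplier  lead_days category
2       96  Initech         29    tools
1       90    Umbra         29   garden
5       56  Soylent         24    tools
take 2 rows with largest lead_days:
   reorder supplier  lead_days category
2       96  Initech         29    tools
1       90    Umbra         29   garden
add column reorder_plus_lead_days = t['reorder'] + t['lead_days']:
   reorder supplier  lead_days category  reorder_plus_lead_days
2       96  Initech         29    tools                     125
1       90    Umbra         29   garden                     119
So mean() = 122.0.

122.0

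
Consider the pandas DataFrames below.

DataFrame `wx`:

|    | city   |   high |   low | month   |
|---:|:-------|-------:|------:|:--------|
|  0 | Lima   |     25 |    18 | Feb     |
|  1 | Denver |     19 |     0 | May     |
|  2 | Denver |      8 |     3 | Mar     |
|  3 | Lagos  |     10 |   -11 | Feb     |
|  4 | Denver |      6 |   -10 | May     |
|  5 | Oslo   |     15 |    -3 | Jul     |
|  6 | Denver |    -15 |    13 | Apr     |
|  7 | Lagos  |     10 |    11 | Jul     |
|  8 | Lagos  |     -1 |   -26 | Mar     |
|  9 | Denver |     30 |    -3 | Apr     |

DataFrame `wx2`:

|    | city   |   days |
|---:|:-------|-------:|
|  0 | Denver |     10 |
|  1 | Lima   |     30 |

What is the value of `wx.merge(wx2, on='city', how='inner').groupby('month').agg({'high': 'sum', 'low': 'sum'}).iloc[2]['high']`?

merge on 'city' (how='inner') → 6 rows:
     city  high  low month  days
0    Lima    25   18   Feb    30
1  Denver    19    0   May    10
2  Denver     8    3   Mar    10
3  Denver     6  -10   May    10
4  Denver   -15   13   Apr    10
5  Denver    30   -3   Apr    10
group by month: sum(high), sum(low):
       high  low
month           
Apr      15   10
Feb      25   18
Mar       8    3
May      25  -10

8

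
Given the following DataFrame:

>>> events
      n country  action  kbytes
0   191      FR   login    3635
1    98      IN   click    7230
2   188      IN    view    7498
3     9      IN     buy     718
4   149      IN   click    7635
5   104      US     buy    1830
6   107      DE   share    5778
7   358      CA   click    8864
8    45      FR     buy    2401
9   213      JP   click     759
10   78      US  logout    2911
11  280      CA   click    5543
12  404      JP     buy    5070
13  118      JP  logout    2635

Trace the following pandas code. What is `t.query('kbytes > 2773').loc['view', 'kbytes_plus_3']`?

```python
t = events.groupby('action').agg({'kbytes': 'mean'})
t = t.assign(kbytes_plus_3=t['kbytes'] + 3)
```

7501.0

group by action, mean of kbytes:
         kbytes
action         
buy     2504.75
click   6006.20
login   3635.00
logout  2773.00
share   5778.00
view    7498.00
add column kbytes_plus_3 = t['kbytes'] + 3:
         kbytes  kbytes_plus_3
action                        
buy     2504.75        2507.75
click   6006.20        6009.20
login   3635.00        3638.00
logout  2773.00        2776.00
share   5778.00        5781.00
view    7498.00        7501.00
filter rows where kbytes > 2773:
        kbytes  kbytes_plus_3
action                       
click   6006.2         6009.2
login   3635.0         3638.0
share   5778.0         5781.0
view    7498.0         7501.0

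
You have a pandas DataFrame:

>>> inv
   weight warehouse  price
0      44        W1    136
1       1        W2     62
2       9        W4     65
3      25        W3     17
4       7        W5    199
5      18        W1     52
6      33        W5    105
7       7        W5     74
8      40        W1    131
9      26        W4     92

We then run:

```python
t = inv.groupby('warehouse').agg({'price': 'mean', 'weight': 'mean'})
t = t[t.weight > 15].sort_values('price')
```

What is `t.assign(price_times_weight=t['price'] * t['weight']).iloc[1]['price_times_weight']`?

1373.75

group by warehouse: mean(price), mean(weight):
                price     weight
warehouse                       
W1         106.333333  34.000000
W2          62.000000   1.000000
W3          17.000000  25.000000
W4          78.500000  17.500000
W5         126.000000  15.666667
filter rows where weight > 15:
                price     weight
warehouse                       
W1         106.333333  34.000000
W3          17.000000  25.000000
W4          78.500000  17.500000
W5         126.000000  15.666667
sort by price:
                price     weight
warehouse                       
W3          17.000000  25.000000
W4          78.500000  17.500000
W1         106.333333  34.000000
W5         126.000000  15.666667
add column price_times_weight = t['price'] * t['weight']:
                price     weight  price_times_weight
warehouse                                           
W3          17.000000  25.000000          425.000000
W4          78.500000  17.500000         1373.750000
W1         106.333333  34.000000         3615.333333
W5         126.000000  15.666667         1974.000000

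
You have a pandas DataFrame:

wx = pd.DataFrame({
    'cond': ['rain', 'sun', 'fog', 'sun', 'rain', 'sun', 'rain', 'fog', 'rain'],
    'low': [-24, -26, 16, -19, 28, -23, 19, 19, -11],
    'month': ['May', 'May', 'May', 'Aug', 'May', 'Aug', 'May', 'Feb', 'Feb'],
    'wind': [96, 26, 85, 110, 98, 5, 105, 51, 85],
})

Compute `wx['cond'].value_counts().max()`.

4

value_counts of cond:
cond
rain    4
sun     3
fog     2
Name: count, dtype: int64
The max of the resulting series is 4.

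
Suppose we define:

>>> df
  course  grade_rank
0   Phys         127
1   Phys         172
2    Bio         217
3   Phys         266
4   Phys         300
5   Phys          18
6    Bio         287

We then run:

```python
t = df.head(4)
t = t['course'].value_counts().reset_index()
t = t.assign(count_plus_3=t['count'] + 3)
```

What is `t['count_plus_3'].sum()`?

take first 4 rows:
  course  grade_rank
0   Phys         127
1   Phys         172
2    Bio         217
3   Phys         266
value_counts of course:
course
Phys    3
Bio     1
Name: count, dtype: int64
reset_index():
  course  count
0   Phys      3
1    Bio      1
add column count_plus_3 = t['count'] + 3:
  course  count  count_plus_3
0   Phys      3             6
1    Bio      1             4
So sum() = 10.

10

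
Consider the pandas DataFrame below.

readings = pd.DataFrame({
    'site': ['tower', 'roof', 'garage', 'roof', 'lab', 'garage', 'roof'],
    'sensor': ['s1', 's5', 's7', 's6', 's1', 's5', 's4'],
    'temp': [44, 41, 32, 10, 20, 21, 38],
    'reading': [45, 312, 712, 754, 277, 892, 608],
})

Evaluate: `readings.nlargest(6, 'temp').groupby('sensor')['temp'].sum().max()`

take 6 rows with largest temp:
     site sensor  temp  reading
0   tower     s1    44       45
1    roof     s5    41      312
6    roof     s4    38      608
2  garage     s7    32      712
5  garage     s5    21      892
4     lab     s1    20      277
group by sensor, sum of temp:
sensor
s1    64
s4    38
s5    62
s7    32
Name: temp, dtype: int64

64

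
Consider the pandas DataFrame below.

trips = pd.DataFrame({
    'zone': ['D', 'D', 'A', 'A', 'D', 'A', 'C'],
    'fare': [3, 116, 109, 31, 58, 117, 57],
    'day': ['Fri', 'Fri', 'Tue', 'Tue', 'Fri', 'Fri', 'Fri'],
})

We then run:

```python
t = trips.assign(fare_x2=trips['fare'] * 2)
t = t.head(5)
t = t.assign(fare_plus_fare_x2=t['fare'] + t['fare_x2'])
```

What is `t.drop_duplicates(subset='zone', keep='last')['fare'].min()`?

add column fare_x2 = trips['fare'] * 2:
  zone  fare  day  fare_x2
0    D     3  Fri        6
1    D   116  Fri      232
2    A   109  Tue      218
3    A    31  Tue       62
4    D    58  Fri      116
5    A   117  Fri      234
6    C    57  Fri      114
take first 5 rows:
  zone  fare  day  fare_x2
0    D     3  Fri        6
1    D   116  Fri      232
2    A   109  Tue      218
3    A    31  Tue       62
4    D    58  Fri      116
add column fare_plus_fare_x2 = t['fare'] + t['fare_x2']:
  zone  fare  day  fare_x2  fare_plus_fare_x2
0    D     3  Fri        6                  9
1    D   116  Fri      232                348
2    A   109  Tue      218                327
3    A    31  Tue       62                 93
4    D    58  Fri      116                174
drop duplicate zone (keep=last):
  zone  fare  day  fare_x2  fare_plus_fare_x2
3    A    31  Tue       62                 93
4    D    58  Fri      116                174
The min of column 'fare' is 31.

31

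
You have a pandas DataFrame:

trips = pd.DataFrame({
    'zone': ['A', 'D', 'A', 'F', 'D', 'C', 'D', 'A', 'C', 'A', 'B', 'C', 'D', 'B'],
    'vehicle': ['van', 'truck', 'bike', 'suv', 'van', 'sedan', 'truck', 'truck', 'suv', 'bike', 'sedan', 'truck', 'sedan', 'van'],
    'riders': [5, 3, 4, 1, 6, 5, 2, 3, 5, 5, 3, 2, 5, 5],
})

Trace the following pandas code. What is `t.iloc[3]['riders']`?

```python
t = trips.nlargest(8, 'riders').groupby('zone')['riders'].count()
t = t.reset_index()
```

take 8 rows with largest riders:
   zone vehicle  riders
4     D     van       6
0     A     van       5
5     C   sedan       5
8     C     suv       5
9     A    bike       5
12    D   sedan       5
13    B     van       5
2     A    bike       4
group by zone, count of riders:
zone
A    3
B    1
C    2
D    2
Name: riders, dtype: int64
reset_index():
  zone  riders
0    A       3
1    B       1
2    C       2
3    D       2
Taking the value at position 3, column 'riders' gives 2.

2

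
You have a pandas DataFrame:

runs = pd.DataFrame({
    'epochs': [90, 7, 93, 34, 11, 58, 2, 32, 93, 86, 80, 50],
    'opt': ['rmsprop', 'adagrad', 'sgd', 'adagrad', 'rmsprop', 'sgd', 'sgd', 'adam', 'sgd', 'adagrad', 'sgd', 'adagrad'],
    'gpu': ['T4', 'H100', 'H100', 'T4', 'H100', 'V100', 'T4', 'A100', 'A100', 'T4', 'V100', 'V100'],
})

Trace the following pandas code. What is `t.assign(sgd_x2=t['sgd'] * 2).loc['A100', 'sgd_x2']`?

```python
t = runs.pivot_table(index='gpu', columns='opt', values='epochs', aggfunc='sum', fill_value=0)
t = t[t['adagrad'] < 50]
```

186

pivot: rows=gpu, cols=opt, sum(epochs):
opt   adagrad  adam  rmsprop  sgd
gpu                              
A100        0    32        0   93
H100        7     0       11   93
T4        120     0       90    2
V100       50     0        0  138
filter rows where adagrad < 50:
opt   adagrad  adam  rmsprop  sgd
gpu                              
A100        0    32        0   93
H100        7     0       11   93
add column sgd_x2 = t['sgd'] * 2:
opt   adagrad  adam  rmsprop  sgd  sgd_x2
gpu                                      
A100        0    32        0   93     186
H100        7     0       11   93     186
Hence 186.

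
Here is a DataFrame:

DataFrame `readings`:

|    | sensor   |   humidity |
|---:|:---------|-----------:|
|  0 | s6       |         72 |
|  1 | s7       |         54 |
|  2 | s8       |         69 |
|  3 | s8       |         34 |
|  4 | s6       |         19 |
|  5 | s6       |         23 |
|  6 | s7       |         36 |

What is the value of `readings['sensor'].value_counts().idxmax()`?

s6

value_counts of sensor:
sensor
s6    3
s7    2
s8    2
Name: count, dtype: int64
Then the label with the largest value: s6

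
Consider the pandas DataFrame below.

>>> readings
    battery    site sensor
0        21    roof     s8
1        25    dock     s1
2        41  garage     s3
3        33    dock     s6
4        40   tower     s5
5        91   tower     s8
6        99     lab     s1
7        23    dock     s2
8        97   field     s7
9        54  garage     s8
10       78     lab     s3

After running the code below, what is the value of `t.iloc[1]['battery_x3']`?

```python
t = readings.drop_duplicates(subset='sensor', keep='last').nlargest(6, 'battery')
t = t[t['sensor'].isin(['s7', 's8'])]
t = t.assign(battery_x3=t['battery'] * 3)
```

162

drop duplicate sensor (keep=last):
    battery    site sensor
3        33    dock     s6
4        40   tower     s5
6        99     lab     s1
7        23    dock     s2
8        97   field     s7
9        54  garage     s8
10       78     lab     s3
take 6 rows with largest battery:
    battery    site sensor
6        99     lab     s1
8        97   field     s7
10       78     lab     s3
9        54  garage     s8
4        40   tower     s5
3        33    dock     s6
filter rows where sensor in ['s7', 's8']:
   battery    site sensor
8       97   field     s7
9       54  garage     s8
add column battery_x3 = t['battery'] * 3:
   battery    site sensor  battery_x3
8       97   field     s7         291
9       54  garage     s8         162
Hence 162.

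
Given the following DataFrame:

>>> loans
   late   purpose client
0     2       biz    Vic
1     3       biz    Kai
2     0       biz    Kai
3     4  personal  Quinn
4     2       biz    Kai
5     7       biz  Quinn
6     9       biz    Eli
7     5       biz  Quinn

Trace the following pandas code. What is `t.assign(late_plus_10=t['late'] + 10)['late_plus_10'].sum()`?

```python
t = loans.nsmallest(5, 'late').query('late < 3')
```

34

take 5 rows with smallest late:
   late   purpose client
2     0       biz    Kai
0     2       biz    Vic
4     2       biz    Kai
1     3       biz    Kai
3     4  personal  Quinn
filter rows where late < 3:
   late purpose client
2     0     biz    Kai
0     2     biz    Vic
4     2     biz    Kai
add column late_plus_10 = t['late'] + 10:
   late purpose client  late_plus_10
2     0     biz    Kai            10
0     2     biz    Vic            12
4     2     biz    Kai            12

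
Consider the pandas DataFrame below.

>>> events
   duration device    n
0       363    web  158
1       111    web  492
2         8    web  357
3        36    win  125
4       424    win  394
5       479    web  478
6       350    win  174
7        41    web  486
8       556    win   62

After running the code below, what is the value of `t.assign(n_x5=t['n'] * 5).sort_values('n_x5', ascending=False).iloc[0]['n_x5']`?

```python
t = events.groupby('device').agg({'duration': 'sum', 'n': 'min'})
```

group by device: sum(duration), min(n):
        duration    n
device               
web         1002  158
win         1366   62
add column n_x5 = t['n'] * 5:
        duration    n  n_x5
device                     
web         1002  158   790
win         1366   62   310
sort by n_x5 descending:
        duration    n  n_x5
device                     
web         1002  158   790
win         1366   62   310
Reading off the value at position 0, column 'n_x5', we get 790.

790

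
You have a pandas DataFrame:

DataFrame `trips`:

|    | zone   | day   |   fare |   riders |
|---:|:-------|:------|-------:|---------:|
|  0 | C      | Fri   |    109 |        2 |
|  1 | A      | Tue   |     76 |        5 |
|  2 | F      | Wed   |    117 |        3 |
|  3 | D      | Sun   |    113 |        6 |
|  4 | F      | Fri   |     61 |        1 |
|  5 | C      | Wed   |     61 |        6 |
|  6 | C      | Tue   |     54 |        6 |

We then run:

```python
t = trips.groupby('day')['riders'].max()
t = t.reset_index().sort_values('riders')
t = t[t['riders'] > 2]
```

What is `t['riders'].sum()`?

group by day, max of riders:
day
Fri    2
Sun    6
Tue    6
Wed    6
Name: riders, dtype: int64
reset_index():
   day  riders
0  Fri       2
1  Sun       6
2  Tue       6
3  Wed       6
sort by riders:
   day  riders
0  Fri       2
1  Sun       6
2  Tue       6
3  Wed       6
filter rows where riders > 2:
   day  riders
1  Sun       6
2  Tue       6
3  Wed       6

18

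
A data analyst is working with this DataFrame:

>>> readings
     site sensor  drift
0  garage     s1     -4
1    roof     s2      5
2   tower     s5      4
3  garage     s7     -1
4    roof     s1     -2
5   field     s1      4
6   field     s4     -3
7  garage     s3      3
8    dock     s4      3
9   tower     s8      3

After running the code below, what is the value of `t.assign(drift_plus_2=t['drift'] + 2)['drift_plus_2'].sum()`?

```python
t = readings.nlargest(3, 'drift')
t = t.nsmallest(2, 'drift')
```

take 3 rows with largest drift:
    site sensor  drift
1   roof     s2      5
2  tower     s5      4
5  field     s1      4
take 2 rows with smallest drift:
    site sensor  drift
2  tower     s5      4
5  field     s1      4
add column drift_plus_2 = t['drift'] + 2:
    site sensor  drift  drift_plus_2
2  tower     s5      4             6
5  field     s1      4             6
Hence 12.

12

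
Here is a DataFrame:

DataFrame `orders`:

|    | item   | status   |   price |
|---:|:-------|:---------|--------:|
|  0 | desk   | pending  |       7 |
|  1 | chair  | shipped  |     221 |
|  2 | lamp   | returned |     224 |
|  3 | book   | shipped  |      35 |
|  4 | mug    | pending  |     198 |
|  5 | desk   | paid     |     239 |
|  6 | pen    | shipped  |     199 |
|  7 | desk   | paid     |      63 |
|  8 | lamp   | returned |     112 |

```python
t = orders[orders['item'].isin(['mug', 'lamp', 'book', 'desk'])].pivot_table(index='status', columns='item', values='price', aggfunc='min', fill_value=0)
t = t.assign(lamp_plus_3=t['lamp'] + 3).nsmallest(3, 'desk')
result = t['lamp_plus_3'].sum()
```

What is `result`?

filter rows where item in ['mug', 'lamp', 'book', 'desk']:
   item    status  price
0  desk   pending      7
2  lamp  returned    224
3  book   shipped     35
4   mug   pending    198
5  desk      paid    239
7  desk      paid     63
8  lamp  returned    112
pivot: rows=status, cols=item, min(price):
item      book  desk  lamp  mug
status                         
paid         0    63     0    0
pending      0     7     0  198
returned     0     0   112    0
shipped     35     0     0    0
add column lamp_plus_3 = t['lamp'] + 3:
item      book  desk  lamp  mug  lamp_plus_3
status                                      
paid         0    63     0    0            3
pending      0     7     0  198            3
returned     0     0   112    0          115
shipped     35     0     0    0            3
take 3 rows with smallest desk:
item      book  desk  lamp  mug  lamp_plus_3
status                                      
returned     0     0   112    0          115
shipped     35     0     0    0            3
pending      0     7     0  198            3

121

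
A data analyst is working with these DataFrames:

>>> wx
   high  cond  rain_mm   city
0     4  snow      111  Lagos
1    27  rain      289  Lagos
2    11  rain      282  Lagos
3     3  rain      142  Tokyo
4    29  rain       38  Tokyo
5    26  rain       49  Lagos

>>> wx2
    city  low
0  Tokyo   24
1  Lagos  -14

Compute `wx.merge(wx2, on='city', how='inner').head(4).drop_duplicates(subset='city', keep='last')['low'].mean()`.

merge on 'city' (how='inner') → 6 rows:
   high  cond  rain_mm   city  low
0     4  snow      111  Lagos  -14
1    27  rain      289  Lagos  -14
2    11  rain      282  Lagos  -14
3     3  rain      142  Tokyo   24
4    29  rain       38  Tokyo   24
5    26  rain       49  Lagos  -14
take first 4 rows:
   high  cond  rain_mm   city  low
0     4  snow      111  Lagos  -14
1    27  rain      289  Lagos  -14
2    11  rain      282  Lagos  -14
3     3  rain      142  Tokyo   24
drop duplicate city (keep=last):
   high  cond  rain_mm   city  low
2    11  rain      282  Lagos  -14
3     3  rain      142  Tokyo   24

5.0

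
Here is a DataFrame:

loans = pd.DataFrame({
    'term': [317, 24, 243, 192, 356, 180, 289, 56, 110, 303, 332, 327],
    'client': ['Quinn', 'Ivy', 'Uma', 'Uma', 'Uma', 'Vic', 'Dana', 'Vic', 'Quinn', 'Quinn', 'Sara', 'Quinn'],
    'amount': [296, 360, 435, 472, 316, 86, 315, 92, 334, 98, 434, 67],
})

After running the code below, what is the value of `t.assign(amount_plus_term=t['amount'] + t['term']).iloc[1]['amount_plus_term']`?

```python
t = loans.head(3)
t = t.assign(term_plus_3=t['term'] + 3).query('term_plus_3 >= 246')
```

678

take first 3 rows:
   term client  amount
0   317  Quinn     296
1    24    Ivy     360
2   243    Uma     435
add column term_plus_3 = t['term'] + 3:
   term client  amount  term_plus_3
0   317  Quinn     296          320
1    24    Ivy     360           27
2   243    Uma     435          246
filter rows where term_plus_3 >= 246:
   term client  amount  term_plus_3
0   317  Quinn     296          320
2   243    Uma     435          246
add column amount_plus_term = t['amount'] + t['term']:
   term client  amount  term_plus_3  amount_plus_term
0   317  Quinn     296          320               613
2   243    Uma     435          246               678
The value at position 1, column 'amount_plus_term' is 678.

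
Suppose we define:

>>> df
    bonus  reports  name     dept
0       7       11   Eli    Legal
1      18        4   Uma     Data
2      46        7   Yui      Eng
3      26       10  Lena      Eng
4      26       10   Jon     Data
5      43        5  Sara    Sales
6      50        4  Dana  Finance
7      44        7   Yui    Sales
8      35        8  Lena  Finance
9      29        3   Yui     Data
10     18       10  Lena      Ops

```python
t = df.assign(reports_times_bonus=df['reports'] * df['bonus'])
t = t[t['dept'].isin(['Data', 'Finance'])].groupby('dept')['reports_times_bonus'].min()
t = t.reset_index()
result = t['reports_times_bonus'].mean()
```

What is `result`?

add column reports_times_bonus = df['reports'] * df['bonus']:
    bonus  reports  name     dept  reports_times_bonus
0       7       11   Eli    Legal                   77
1      18        4   Uma     Data                   72
2      46        7   Yui      Eng                  322
3      26       10  Lena      Eng                  260
4      26       10   Jon     Data                  260
5      43        5  Sara    Sales                  215
6      50        4  Dana  Finance                  200
7      44        7   Yui    Sales                  308
8      35        8  Lena  Finance                  280
9      29        3   Yui     Data                   87
10     18       10  Lena      Ops                  180
filter rows where dept in ['Data', 'Finance']:
   bonus  reports  name     dept  reports_times_bonus
1     18        4   Uma     Data                   72
4     26       10   Jon     Data                  260
6     50        4  Dana  Finance                  200
8     35        8  Lena  Finance                  280
9     29        3   Yui     Data                   87
group by dept, min of reports_times_bonus:
dept
Data        72
Finance    200
Name: reports_times_bonus, dtype: int64
reset_index():
      dept  reports_times_bonus
0     Data                   72
1  Finance                  200
Hence 136.0.

136.0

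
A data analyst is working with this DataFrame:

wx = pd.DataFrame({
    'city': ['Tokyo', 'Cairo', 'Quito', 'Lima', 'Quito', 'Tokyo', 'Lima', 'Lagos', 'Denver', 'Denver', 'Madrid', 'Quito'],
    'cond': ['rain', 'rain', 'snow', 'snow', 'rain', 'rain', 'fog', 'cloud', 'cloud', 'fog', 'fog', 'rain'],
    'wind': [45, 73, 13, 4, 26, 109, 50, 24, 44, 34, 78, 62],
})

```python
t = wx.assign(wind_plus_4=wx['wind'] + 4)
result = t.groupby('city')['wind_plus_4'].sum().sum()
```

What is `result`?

add column wind_plus_4 = wx['wind'] + 4:
      city   cond  wind  wind_plus_4
0    Tokyo   rain    45           49
1    Cairo   rain    73           77
2    Quito   snow    13           17
3     Lima   snow     4            8
4    Quito   rain    26           30
5    Tokyo   rain   109          113
6     Lima    fog    50           54
7    Lagos  cloud    24           28
8   Denver  cloud    44           48
9   Denver    fog    34           38
10  Madrid    fog    78           82
11   Quito   rain    62           66
group by city, sum of wind_plus_4:
city
Cairo      77
Denver     86
Lagos      28
Lima       62
Madrid     82
Quito     113
Tokyo     162
Name: wind_plus_4, dtype: int64
The sum of the resulting series is 610.

610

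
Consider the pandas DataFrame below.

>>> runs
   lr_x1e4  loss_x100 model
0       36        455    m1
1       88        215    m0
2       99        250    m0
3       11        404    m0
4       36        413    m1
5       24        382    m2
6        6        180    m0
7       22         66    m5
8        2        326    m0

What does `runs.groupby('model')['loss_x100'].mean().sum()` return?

1157.0

group by model, mean of loss_x100:
model
m0    275.0
m1    434.0
m2    382.0
m5     66.0
Name: loss_x100, dtype: float64
Reading off the sum of the resulting series, we get 1157.0.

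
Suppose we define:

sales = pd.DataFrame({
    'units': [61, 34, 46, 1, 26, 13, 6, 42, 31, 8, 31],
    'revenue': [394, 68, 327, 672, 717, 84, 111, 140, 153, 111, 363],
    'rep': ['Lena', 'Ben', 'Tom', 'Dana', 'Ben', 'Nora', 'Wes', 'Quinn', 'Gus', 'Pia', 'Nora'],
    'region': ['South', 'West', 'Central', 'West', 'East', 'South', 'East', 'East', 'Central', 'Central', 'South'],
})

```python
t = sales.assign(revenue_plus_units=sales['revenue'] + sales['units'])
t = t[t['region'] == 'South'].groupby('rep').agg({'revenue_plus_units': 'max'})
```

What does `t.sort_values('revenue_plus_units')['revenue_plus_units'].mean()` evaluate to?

add column revenue_plus_units = sales['revenue'] + sales['units']:
    units  revenue    rep   region  revenue_plus_units
0      61      394   Lena    South                 455
1      34       68    Ben     West                 102
2      46      327    Tom  Central                 373
3       1      672   Dana     West                 673
4      26      717    Ben     East                 743
5      13       84   Nora    South                  97
6       6      111    Wes     East                 117
7      42      140  Quinn     East                 182
8      31      153    Gus  Central                 184
9       8      111    Pia  Central                 119
10     31      363   Nora    South                 394
filter rows where region == 'South':
    units  revenue   rep region  revenue_plus_units
0      61      394  Lena  South                 455
5      13       84  Nora  South                  97
10     31      363  Nora  South                 394
group by rep, max of revenue_plus_units:
      revenue_plus_units
rep                     
Lena                 455
Nora                 394
sort by revenue_plus_units:
      revenue_plus_units
rep                     
Nora                 394
Lena                 455
Taking the mean of column 'revenue_plus_units' gives 424.5.

424.5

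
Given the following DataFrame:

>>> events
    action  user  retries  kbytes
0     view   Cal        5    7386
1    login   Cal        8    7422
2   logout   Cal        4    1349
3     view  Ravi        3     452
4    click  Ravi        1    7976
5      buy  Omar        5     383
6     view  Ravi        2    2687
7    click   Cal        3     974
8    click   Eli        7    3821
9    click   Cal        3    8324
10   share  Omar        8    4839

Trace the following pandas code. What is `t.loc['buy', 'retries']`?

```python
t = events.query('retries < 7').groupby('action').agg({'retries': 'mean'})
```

5.0

filter rows where retries < 7:
   action  user  retries  kbytes
0    view   Cal        5    7386
2  logout   Cal        4    1349
3    view  Ravi        3     452
4   click  Ravi        1    7976
5     buy  Omar        5     383
6    view  Ravi        2    2687
7   click   Cal        3     974
9   click   Cal        3    8324
group by action, mean of retries:
         retries
action          
buy     5.000000
click   2.333333
logout  4.000000
view    3.333333
So loc['buy', 'retries'] = 5.0.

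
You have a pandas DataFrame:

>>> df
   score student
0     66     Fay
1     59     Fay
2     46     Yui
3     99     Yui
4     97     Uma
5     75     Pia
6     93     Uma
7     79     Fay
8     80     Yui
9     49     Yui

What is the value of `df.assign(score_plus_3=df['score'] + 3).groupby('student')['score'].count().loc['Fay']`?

3

add column score_plus_3 = df['score'] + 3:
   score student  score_plus_3
0     66     Fay            69
1     59     Fay            62
2     46     Yui            49
3     99     Yui           102
4     97     Uma           100
5     75     Pia            78
6     93     Uma            96
7     79     Fay            82
8     80     Yui            83
9     49     Yui            52
group by student, count of score:
student
Fay    3
Pia    1
Uma    2
Yui    4
Name: score, dtype: int64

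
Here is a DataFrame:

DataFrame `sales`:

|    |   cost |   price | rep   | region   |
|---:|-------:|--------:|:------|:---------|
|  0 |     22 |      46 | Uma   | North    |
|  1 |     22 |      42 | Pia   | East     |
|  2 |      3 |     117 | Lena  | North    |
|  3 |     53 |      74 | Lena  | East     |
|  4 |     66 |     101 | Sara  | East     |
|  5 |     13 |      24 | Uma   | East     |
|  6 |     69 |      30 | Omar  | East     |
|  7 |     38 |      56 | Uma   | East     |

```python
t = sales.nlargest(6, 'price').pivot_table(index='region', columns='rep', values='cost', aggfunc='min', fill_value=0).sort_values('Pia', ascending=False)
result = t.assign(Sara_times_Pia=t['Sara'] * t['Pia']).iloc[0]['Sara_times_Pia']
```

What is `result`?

take 6 rows with largest price:
   cost  price   rep region
2     3    117  Lena  North
4    66    101  Sara   East
3    53     74  Lena   East
7    38     56   Uma   East
0    22     46   Uma  North
1    22     42   Pia   East
pivot: rows=region, cols=rep, min(cost):
rep     Lena  Pia  Sara  Uma
region                      
East      53   22    66   38
North      3    0     0   22
sort by Pia descending:
rep     Lena  Pia  Sara  Uma
region                      
East      53   22    66   38
North      3    0     0   22
add column Sara_times_Pia = t['Sara'] * t['Pia']:
rep     Lena  Pia  Sara  Uma  Sara_times_Pia
region                                      
East      53   22    66   38            1452
North      3    0     0   22               0
The value at position 0, column 'Sara_times_Pia' is 1452.

1452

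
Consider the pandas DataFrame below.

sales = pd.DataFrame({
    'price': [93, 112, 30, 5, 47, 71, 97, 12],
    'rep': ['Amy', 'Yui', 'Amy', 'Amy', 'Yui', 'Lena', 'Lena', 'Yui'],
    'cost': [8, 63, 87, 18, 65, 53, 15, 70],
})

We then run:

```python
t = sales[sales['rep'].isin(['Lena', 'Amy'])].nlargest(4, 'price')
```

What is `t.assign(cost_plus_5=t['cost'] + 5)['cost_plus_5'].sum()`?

183

filter rows where rep in ['Lena', 'Amy']:
   price   rep  cost
0     93   Amy     8
2     30   Amy    87
3      5   Amy    18
5     71  Lena    53
6     97  Lena    15
take 4 rows with largest price:
   price   rep  cost
6     97  Lena    15
0     93   Amy     8
5     71  Lena    53
2     30   Amy    87
add column cost_plus_5 = t['cost'] + 5:
   price   rep  cost  cost_plus_5
6     97  Lena    15           20
0     93   Amy     8           13
5     71  Lena    53           58
2     30   Amy    87           92
Taking the sum of column 'cost_plus_5' gives 183.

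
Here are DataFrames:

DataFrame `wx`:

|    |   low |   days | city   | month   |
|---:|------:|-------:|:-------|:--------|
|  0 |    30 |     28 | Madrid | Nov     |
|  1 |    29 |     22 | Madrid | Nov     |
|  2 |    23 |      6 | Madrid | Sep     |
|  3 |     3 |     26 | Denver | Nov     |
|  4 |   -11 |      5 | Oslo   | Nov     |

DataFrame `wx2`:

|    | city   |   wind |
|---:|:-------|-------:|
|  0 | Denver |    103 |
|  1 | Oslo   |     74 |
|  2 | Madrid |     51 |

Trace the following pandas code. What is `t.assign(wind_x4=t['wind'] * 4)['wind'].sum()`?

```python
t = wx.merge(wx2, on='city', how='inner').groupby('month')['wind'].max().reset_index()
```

154

merge on 'city' (how='inner') → 5 rows:
   low  days    city month  wind
0   30    28  Madrid   Nov    51
1   29    22  Madrid   Nov    51
2   23     6  Madrid   Sep    51
3    3    26  Denver   Nov   103
4  -11     5    Oslo   Nov    74
group by month, max of wind:
month
Nov    103
Sep     51
Name: wind, dtype: int64
reset_index():
  month  wind
0   Nov   103
1   Sep    51
add column wind_x4 = t['wind'] * 4:
  month  wind  wind_x4
0   Nov   103      412
1   Sep    51      204
Reading off the sum of column 'wind', we get 154.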